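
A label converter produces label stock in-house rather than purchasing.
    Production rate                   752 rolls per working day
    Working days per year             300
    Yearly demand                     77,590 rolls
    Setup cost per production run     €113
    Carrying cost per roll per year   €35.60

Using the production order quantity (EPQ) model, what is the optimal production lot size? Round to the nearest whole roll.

866 rolls

Daily demand d = 77,590/300 = 258.633; p = 752; 1 − d/p = 0.65607
EPQ = √(2DS / (H(1 − d/p)))
    = √(2 × 77,590 × 113 / (35.6 × 0.65607)) ≈ 866.48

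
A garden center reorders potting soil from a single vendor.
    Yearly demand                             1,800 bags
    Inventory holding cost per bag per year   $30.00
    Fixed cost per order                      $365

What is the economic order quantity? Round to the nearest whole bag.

Q* = √(2·D·S / H) = √(2·1,800·365 / 30) = √43,800.0 ≈ 209.28

209 bags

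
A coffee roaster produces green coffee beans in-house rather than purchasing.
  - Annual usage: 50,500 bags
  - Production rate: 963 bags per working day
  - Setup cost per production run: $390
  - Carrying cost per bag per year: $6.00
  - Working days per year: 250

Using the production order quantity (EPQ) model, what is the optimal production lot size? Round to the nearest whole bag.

Daily demand d = 50,500/250 = 202.000; p = 963; 1 − d/p = 0.79024
EPQ = √(2DS / (H(1 − d/p)))
    = √(2 × 50,500 × 390 / (6 × 0.79024)) ≈ 2,882.29

2,882 bags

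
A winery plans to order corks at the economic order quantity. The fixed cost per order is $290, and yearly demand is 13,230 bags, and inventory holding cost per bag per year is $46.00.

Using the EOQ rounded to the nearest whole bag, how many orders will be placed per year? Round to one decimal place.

32.4 orders per year

EOQ = √(2DS/H) = √(2 × 13,230 × 290 / 46)
    = √(166,813.04) ≈ 408.43 → Q = 408
Orders per year = D/Q = 13,230 / 408 = 32.426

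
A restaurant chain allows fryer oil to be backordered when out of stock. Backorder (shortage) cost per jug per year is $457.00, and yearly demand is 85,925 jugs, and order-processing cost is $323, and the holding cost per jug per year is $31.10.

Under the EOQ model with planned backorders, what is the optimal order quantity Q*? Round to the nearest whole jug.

1,381 jugs

Q* = √(2DS/H) · √((H + b)/b)
   = √(2 × 85,925 × 323 / 31.1) · √((31.1 + 457) / 457)
   = 1,335.967 × 1.0335 ≈ 1,380.68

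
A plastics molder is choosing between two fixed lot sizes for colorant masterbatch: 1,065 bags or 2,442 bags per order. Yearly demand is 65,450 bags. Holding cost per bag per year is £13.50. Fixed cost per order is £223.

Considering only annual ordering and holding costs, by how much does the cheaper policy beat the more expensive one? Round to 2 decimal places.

For each Q, cost = (D/Q)·S + (Q/2)·H.
TC(1,065) = (65,450/1,065)×223 + (1,065/2)×13.5 = £20,893.30
TC(2,442) = (65,450/2,442)×223 + (2,442/2)×13.5 = £22,460.30
Cheaper: Q = 1,065.  Difference = £1,567.00

£1,567.00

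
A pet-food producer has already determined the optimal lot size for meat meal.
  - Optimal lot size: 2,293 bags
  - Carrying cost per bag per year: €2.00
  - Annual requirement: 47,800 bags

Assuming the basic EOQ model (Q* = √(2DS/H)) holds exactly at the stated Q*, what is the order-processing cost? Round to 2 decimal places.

EOQ relation: Q² = 2DS/H, so rearrange for the unknown.
S = Q²H / (2D) = 2,293² × 2 / (2 × 47,800) = 109.9968

€110.00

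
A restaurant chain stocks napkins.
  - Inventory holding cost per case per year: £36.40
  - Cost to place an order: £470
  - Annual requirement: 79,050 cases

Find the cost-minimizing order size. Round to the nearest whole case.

EOQ = √(2DS/H) = √(2 × 79,050 × 470 / 36.4)
    = √(2,041,401.10) ≈ 1,428.78

1,429 cases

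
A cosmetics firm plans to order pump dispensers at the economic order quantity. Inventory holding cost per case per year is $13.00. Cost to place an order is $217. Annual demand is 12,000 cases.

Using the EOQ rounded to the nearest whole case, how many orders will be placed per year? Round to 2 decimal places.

EOQ = √(2DS/H) = √(2 × 12,000 × 217 / 13)
    = √(400,615.38) ≈ 632.94 → Q = 633
Orders per year = D/Q = 12,000 / 633 = 18.957

18.96 orders per year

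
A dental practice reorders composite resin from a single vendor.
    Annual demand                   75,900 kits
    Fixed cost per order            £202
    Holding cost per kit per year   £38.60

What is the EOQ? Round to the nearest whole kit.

EOQ = √(2DS/H) = √(2 × 75,900 × 202 / 38.6)
    = √(794,393.78) ≈ 891.29

891 kits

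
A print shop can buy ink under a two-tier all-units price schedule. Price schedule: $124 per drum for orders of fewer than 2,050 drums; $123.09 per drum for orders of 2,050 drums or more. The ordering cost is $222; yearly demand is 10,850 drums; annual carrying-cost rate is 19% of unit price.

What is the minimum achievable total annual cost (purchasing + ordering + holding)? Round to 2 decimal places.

$1,356,053.54

H₁ = 19%×$124 = $23.5600;  H₂ = 19%×$123.09 = $23.3871
EOQ₁ = √(2×10,850×222/23.5600) = 452.19  (< 2,050, feasible at tier 1)
EOQ₂ = √(2×10,850×222/23.3871) = 453.86  (< 2,050 → use Q = 2,050 at tier-2 price)
TC(tier 1 (EOQ₁), Q≈452.2) = $1,356,053.54
TC(tier 2, Q≈2,050.0) = $1,360,673.25
Minimum at tier 1 (EOQ₁): $1,356,053.54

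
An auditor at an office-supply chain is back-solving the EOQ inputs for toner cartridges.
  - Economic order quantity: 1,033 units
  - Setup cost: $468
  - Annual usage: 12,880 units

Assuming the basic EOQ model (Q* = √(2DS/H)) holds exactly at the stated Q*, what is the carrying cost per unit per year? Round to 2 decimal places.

$11.30

Since Q* = (2DS/H)^½, squaring gives Q*²·H = 2DS.
H = 2DS / Q² = 2 × 12,880 × 468 / 1,033² = 11.2977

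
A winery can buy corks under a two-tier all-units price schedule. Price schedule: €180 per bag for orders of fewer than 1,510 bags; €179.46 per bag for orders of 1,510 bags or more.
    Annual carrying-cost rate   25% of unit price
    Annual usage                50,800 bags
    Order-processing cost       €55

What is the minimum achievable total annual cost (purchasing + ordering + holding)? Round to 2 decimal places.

H₁ = 25%×€180 = €45.0000;  H₂ = 25%×€179.46 = €44.8650
EOQ₁ = √(2×50,800×55/45.0000) = 352.39  (< 1,510, feasible at tier 1)
EOQ₂ = √(2×50,800×55/44.8650) = 352.92  (< 1,510 → use Q = 1,510 at tier-2 price)
TC(tier 1 (EOQ₁), Q≈352.4) = €9,159,857.49
TC(tier 2, Q≈1,510.0) = €9,152,291.41
Minimum at tier 2: €9,152,291.41

€9,152,291.41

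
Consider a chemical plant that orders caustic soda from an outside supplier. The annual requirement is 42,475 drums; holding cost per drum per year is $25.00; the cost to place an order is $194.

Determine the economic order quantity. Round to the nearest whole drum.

2DS/H = 2·42,475·194/25 = 659,212.00
EOQ = √659,212.00 ≈ 811.92

812 drums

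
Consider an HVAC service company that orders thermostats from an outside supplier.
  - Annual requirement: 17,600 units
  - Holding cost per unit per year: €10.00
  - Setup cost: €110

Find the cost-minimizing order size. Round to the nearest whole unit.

EOQ = √(2DS/H) = √(2 × 17,600 × 110 / 10)
    = √(387,200.00) ≈ 622.25

622 units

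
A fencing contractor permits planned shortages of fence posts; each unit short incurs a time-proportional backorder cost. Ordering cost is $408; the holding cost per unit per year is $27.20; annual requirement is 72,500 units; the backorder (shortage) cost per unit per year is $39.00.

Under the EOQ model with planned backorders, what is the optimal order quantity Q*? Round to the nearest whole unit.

Basic EOQ = √(2·72,500·408/27.2) = 1,474.788
Backorder adjustment √((H+b)/b) = √((27.2+39)/39) = 1.3029
Q* = 1,474.788 × 1.3029 ≈ 1,921.44

1,921 units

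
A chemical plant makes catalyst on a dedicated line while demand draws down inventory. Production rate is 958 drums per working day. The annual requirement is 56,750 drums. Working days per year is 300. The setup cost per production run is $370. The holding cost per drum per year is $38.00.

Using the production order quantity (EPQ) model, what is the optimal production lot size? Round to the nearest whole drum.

1,173 drums

d = 56,750/300 = 189.1667 drums/day;  effective holding cost H(1 − d/p) = 38·(1 − 189.1667/958) = 30.49652
Q* = √(2DS / H_eff) = √(2·56,750·370 / 30.49652) ≈ 1,173.47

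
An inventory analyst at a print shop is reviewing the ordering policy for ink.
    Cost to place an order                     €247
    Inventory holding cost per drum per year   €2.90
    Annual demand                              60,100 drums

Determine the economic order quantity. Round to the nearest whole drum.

3,200 drums

Q* = √(2·D·S / H) = √(2·60,100·247 / 2.9) = √10,237,724.1 ≈ 3,199.64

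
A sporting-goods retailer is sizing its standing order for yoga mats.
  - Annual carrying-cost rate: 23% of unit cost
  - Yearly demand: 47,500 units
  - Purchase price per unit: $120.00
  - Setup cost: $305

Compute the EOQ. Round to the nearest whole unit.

H = i·C = 0.23 × $120 = $27.6000 per unit-year
2DS/H = 2·47,500·305/27.6 = 1,049,818.84
EOQ = √1,049,818.84 ≈ 1,024.61

1,025 units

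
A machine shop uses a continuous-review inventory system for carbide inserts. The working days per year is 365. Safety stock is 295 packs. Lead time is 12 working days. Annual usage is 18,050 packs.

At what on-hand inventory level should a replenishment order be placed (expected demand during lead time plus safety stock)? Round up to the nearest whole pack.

889 packs

Daily demand d = 18,050 / 365 = 49.452 packs/day
Demand during lead time = 49.452 × 12 = 593.42
Reorder point = 593.42 + 295 = 888.42 → round up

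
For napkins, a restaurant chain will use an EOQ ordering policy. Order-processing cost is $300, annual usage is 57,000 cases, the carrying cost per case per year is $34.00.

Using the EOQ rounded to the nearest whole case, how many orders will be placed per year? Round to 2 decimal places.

Optimal lot size Q* = (2 × 57,000 × $300 / $34)^½ ≈ 1,002.94 → Q = 1,003
N = D/Q = 57,000/1,003 ≈ 56.830 orders/yr

56.83 orders per year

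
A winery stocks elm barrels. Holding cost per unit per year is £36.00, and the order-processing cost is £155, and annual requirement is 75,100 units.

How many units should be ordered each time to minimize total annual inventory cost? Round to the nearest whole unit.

804 units

EOQ = √(2DS/H) = √(2 × 75,100 × 155 / 36)
    = √(646,694.44) ≈ 804.17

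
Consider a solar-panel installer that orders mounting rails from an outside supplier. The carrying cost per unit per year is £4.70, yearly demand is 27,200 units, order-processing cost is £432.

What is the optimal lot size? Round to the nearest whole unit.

2,236 units

2DS/H = 2·27,200·432/4.7 = 5,000,170.21
EOQ = √5,000,170.21 ≈ 2,236.11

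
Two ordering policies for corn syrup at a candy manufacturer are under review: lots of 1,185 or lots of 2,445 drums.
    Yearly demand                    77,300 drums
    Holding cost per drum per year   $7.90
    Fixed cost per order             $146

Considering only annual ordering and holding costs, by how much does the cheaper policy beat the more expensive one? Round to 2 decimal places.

For each Q, cost = (D/Q)·S + (Q/2)·H.
TC(1,185) = (77,300/1,185)×146 + (1,185/2)×7.9 = $14,204.63
TC(2,445) = (77,300/2,445)×146 + (2,445/2)×7.9 = $14,273.62
|ΔTC| = |$14,204.63 − $14,273.62| = $68.99

$68.99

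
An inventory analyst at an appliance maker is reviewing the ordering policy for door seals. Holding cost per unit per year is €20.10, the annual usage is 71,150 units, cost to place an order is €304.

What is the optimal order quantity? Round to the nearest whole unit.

1,467 units

Optimal lot size Q* = (2 × 71,150 × €304 / €20.1)^½ ≈ 1,467.04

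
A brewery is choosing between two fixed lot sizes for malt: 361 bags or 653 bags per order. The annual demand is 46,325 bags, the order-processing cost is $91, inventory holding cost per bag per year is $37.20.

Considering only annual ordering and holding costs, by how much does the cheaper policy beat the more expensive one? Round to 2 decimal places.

For each Q, cost = (D/Q)·S + (Q/2)·H.
TC(361) = (46,325/361)×91 + (361/2)×37.2 = $18,392.09
TC(653) = (46,325/653)×91 + (653/2)×37.2 = $18,601.50
|ΔTC| = |$18,392.09 − $18,601.50| = $209.41

$209.41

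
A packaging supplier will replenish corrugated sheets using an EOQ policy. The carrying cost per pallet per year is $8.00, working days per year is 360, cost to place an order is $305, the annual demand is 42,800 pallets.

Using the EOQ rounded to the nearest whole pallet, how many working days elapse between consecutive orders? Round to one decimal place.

2DS/H = 2·42,800·305/8 = 3,263,500.00
EOQ = √3,263,500.00 ≈ 1,806.52 → Q = 1,807 pallets
T = Q/D × 360 days = 1,807/42,800 × 360 = 15.199 days

15.2 days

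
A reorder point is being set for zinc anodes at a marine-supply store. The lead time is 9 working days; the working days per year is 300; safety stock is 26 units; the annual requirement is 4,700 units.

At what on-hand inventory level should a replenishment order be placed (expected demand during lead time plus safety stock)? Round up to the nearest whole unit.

167 units

Daily demand d = 4,700 / 300 = 15.667 units/day
Demand during lead time = 15.667 × 9 = 141.00
Reorder point = 141.00 + 26 = 167.00 → round up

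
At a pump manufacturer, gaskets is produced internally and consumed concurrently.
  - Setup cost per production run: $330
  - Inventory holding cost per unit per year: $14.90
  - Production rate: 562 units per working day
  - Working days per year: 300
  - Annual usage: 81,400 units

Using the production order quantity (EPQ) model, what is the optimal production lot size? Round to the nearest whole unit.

2,640 units

d = 81,400/300 = 271.3333 units/day;  effective holding cost H(1 − d/p) = 14.9·(1 − 271.3333/562) = 7.70629
Q* = √(2DS / H_eff) = √(2·81,400·330 / 7.70629) ≈ 2,640.35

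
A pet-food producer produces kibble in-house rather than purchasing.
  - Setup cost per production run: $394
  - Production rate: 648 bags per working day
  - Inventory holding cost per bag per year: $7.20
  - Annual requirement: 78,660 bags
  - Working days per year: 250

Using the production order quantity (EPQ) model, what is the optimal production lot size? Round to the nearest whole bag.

Daily demand d = 78,660/250 = 314.640; p = 648; 1 − d/p = 0.51444
EPQ = √(2DS / (H(1 − d/p)))
    = √(2 × 78,660 × 394 / (7.2 × 0.51444)) ≈ 4,090.77

4,091 bags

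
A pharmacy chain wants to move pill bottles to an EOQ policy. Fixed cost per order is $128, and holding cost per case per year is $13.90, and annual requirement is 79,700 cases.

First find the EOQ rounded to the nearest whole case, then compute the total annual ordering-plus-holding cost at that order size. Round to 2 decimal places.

$16,840.56

Q* = √(2·D·S / H) = √(2·79,700·128 / 13.9) = √1,467,856.1 ≈ 1,211.55 → Q = 1,212 cases
Ordering: D/Q × S = 79,700/1,212 × $128 = $8,417.16
Holding:  Q/2 × H = 1,212/2 × $13.9 = $8,423.40
Total = $8,417.16 + $8,423.40 = $16,840.56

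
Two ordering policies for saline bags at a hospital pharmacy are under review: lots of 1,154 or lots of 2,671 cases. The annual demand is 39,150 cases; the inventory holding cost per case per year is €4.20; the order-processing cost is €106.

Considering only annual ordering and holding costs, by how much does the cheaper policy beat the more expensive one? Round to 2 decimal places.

Annual cost at Q: ordering D·S/Q plus holding Q·H/2.
TC(1,154) = (39,150/1,154)×106 + (1,154/2)×4.2 = €6,019.50
TC(2,671) = (39,150/2,671)×106 + (2,671/2)×4.2 = €7,162.79
Cheaper: Q = 1,154.  Difference = €1,143.29

€1,143.29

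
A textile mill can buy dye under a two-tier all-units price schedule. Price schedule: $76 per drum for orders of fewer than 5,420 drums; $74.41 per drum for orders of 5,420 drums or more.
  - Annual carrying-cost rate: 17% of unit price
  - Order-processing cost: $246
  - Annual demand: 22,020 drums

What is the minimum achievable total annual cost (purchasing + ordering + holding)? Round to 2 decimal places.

$1,673,788.32

H₁ = 17%×$76 = $12.9200;  H₂ = 17%×$74.41 = $12.6497
EOQ₁ = √(2×22,020×246/12.9200) = 915.71  (< 5,420, feasible at tier 1)
EOQ₂ = √(2×22,020×246/12.6497) = 925.45  (< 5,420 → use Q = 5,420 at tier-2 price)
TC(tier 1 (EOQ₁), Q≈915.7) = $1,685,351.03
TC(tier 2, Q≈5,420.0) = $1,673,788.32
Minimum at tier 2: $1,673,788.32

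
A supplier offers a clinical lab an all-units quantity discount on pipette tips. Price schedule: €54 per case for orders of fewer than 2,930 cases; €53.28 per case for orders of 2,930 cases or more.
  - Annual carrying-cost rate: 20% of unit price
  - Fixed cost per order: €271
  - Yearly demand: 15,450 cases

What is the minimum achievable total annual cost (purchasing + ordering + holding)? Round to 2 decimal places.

€840,216.03

H₁ = 20%×€54 = €10.8000;  H₂ = 20%×€53.28 = €10.6560
EOQ₁ = √(2×15,450×271/10.8000) = 880.55  (< 2,930, feasible at tier 1)
EOQ₂ = √(2×15,450×271/10.6560) = 886.48  (< 2,930 → use Q = 2,930 at tier-2 price)
TC(tier 1 (EOQ₁), Q≈880.5) = €843,809.90
TC(tier 2, Q≈2,930.0) = €840,216.03
Minimum at tier 2: €840,216.03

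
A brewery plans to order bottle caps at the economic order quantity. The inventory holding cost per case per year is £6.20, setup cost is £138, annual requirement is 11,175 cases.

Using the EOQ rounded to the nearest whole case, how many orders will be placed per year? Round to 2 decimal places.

15.85 orders per year

EOQ = √(2DS/H) = √(2 × 11,175 × 138 / 6.2)
    = √(497,467.74) ≈ 705.31 → Q = 705
N = D/Q = 11,175/705 ≈ 15.851 orders/yr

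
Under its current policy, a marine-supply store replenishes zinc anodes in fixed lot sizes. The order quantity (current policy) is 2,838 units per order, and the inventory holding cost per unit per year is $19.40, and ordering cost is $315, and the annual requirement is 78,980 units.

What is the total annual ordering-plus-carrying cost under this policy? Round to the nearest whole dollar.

$36,295

Orders/yr = 78,980/2,838 = 27.829; ordering cost = 27.829 × $315 = $8,766.28
Average inventory = 2,838/2 = 1419; holding cost = 1419 × $19.4 = $27,528.60
Total = $8,766.28 + $27,528.60 = $36,294.88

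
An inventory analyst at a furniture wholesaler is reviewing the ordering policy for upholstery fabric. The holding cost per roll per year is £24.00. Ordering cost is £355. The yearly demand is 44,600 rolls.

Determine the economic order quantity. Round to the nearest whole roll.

EOQ = √(2DS/H) = √(2 × 44,600 × 355 / 24)
    = √(1,319,416.67) ≈ 1,148.66

1,149 rolls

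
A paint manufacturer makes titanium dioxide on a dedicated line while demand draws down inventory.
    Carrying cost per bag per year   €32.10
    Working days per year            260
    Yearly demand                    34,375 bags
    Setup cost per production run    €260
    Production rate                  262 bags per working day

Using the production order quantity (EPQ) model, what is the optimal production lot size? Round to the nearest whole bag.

Daily demand d = 34,375/260 = 132.212; p = 262; 1 − d/p = 0.49538
EPQ = √(2DS / (H(1 − d/p)))
    = √(2 × 34,375 × 260 / (32.1 × 0.49538)) ≈ 1,060.24

1,060 bags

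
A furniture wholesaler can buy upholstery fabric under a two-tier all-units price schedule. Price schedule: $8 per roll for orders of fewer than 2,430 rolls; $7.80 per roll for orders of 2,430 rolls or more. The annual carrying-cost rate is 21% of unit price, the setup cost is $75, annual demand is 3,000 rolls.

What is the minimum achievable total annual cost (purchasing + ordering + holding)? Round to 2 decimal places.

H₁ = 21%×$8 = $1.6800;  H₂ = 21%×$7.80 = $1.6380
EOQ₁ = √(2×3,000×75/1.6800) = 517.55  (< 2,430, feasible at tier 1)
EOQ₂ = √(2×3,000×75/1.6380) = 524.14  (< 2,430 → use Q = 2,430 at tier-2 price)
TC(tier 1 (EOQ₁), Q≈517.5) = $24,869.48
TC(tier 2, Q≈2,430.0) = $25,482.76
Minimum at tier 1 (EOQ₁): $24,869.48

$24,869.48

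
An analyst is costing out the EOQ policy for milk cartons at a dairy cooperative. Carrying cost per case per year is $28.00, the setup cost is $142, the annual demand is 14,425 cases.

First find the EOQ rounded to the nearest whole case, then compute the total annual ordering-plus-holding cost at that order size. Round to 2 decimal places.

$10,710.17

EOQ = √(2DS/H) = √(2 × 14,425 × 142 / 28)
    = √(146,310.71) ≈ 382.51 → Q = 383 cases
Orders/yr = 14,425/383 = 37.663; ordering cost = 37.663 × $142 = $5,348.17
Average inventory = 383/2 = 191.5; holding cost = 191.5 × $28 = $5,362.00
Total = $5,348.17 + $5,362.00 = $10,710.17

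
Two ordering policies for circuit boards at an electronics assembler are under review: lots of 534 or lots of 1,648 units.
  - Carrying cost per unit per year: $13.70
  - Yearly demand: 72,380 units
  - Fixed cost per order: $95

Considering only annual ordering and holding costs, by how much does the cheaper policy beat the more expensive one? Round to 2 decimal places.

$1,073.30

For each Q, cost = (D/Q)·S + (Q/2)·H.
TC(534) = (72,380/534)×95 + (534/2)×13.7 = $16,534.49
TC(1,648) = (72,380/1,648)×95 + (1,648/2)×13.7 = $15,461.19
Lots of 1,648 are cheaper by $1,073.30.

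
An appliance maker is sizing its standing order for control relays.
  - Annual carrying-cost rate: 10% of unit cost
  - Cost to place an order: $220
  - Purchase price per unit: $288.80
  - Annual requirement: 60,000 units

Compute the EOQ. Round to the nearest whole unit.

956 units

Carrying cost H = $288.8 × 10% = $28.8800/unit/yr
Q* = √(2·D·S / H) = √(2·60,000·220 / 28.88) = √914,127.4 ≈ 956.10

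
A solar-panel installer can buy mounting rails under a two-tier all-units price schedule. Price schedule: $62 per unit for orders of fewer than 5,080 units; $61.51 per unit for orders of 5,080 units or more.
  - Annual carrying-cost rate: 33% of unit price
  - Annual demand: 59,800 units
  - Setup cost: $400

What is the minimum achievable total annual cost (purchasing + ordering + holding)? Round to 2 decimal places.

H₁ = 33%×$62 = $20.4600;  H₂ = 33%×$61.51 = $20.2983
EOQ₁ = √(2×59,800×400/20.4600) = 1,529.12  (< 5,080, feasible at tier 1)
EOQ₂ = √(2×59,800×400/20.2983) = 1,535.20  (< 5,080 → use Q = 5,080 at tier-2 price)
TC(tier 1 (EOQ₁), Q≈1,529.1) = $3,738,885.88
TC(tier 2, Q≈5,080.0) = $3,734,564.34
Minimum at tier 2: $3,734,564.34

$3,734,564.34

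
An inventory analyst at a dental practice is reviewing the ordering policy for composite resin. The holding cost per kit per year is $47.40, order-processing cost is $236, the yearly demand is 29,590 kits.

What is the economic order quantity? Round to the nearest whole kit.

Optimal lot size Q* = (2 × 29,590 × $236 / $47.4)^½ ≈ 542.82

543 kits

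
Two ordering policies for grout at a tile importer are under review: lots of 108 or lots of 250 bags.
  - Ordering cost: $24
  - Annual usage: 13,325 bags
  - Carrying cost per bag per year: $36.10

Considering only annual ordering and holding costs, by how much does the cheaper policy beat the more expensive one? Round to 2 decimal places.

$881.19

Annual cost at Q: ordering D·S/Q plus holding Q·H/2.
TC(108) = (13,325/108)×24 + (108/2)×36.1 = $4,910.51
TC(250) = (13,325/250)×24 + (250/2)×36.1 = $5,791.70
Lots of 108 are cheaper by $881.19.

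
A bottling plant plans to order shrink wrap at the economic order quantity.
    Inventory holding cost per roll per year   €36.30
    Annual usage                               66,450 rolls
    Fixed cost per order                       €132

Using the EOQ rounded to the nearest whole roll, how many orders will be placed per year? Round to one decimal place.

95.6 orders per year

Q* = √(2·D·S / H) = √(2·66,450·132 / 36.3) = √483,272.7 ≈ 695.18 → Q = 695
Orders per year = D/Q = 66,450 / 695 = 95.612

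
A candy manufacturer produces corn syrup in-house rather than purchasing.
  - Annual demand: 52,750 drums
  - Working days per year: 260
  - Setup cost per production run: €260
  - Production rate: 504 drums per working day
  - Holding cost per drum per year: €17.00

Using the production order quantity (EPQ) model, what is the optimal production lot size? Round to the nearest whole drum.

d = 52,750/260 = 202.8846 drums/day;  effective holding cost H(1 − d/p) = 17·(1 − 202.8846/504) = 10.15667
Q* = √(2DS / H_eff) = √(2·52,750·260 / 10.15667) ≈ 1,643.38

1,643 drums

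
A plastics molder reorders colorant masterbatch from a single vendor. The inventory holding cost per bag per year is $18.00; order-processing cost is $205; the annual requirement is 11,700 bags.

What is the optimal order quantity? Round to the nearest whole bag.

Q* = √(2·D·S / H) = √(2·11,700·205 / 18) = √266,500.0 ≈ 516.24

516 bags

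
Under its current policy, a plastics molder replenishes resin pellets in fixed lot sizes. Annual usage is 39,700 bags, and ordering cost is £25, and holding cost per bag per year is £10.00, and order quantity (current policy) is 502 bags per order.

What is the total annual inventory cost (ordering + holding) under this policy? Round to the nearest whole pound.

£4,487

Orders/yr = 39,700/502 = 79.084; ordering cost = 79.084 × £25 = £1,977.09
Average inventory = 502/2 = 251; holding cost = 251 × £10 = £2,510.00
Total = £1,977.09 + £2,510.00 = £4,487.09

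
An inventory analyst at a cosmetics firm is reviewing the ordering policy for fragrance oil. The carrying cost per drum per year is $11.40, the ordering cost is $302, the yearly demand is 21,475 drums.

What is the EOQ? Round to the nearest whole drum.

2DS/H = 2·21,475·302/11.4 = 1,137,798.25
EOQ = √1,137,798.25 ≈ 1,066.68

1,067 drums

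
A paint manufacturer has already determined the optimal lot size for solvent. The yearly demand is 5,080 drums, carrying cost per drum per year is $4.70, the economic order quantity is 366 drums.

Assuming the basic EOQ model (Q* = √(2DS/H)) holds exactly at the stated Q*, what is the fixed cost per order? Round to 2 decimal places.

EOQ relation: Q² = 2DS/H, so rearrange for the unknown.
S = Q²H / (2D) = 366² × 4.7 / (2 × 5,080) = 61.9678

$61.97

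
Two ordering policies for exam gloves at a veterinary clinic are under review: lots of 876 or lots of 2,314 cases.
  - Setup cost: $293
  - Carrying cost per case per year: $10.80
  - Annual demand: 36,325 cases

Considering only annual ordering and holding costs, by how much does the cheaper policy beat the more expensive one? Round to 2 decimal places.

$214.89

Annual cost at Q: ordering D·S/Q plus holding Q·H/2.
TC(876) = (36,325/876)×293 + (876/2)×10.8 = $16,880.20
TC(2,314) = (36,325/2,314)×293 + (2,314/2)×10.8 = $17,095.09
Cheaper: Q = 876.  Difference = $214.89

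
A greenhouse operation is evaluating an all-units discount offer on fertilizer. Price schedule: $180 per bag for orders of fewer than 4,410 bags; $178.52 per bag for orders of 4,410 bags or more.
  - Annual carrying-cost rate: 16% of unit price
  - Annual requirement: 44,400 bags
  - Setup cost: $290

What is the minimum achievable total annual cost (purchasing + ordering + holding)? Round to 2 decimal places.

H₁ = 16%×$180 = $28.8000;  H₂ = 16%×$178.52 = $28.5632
EOQ₁ = √(2×44,400×290/28.8000) = 945.60  (< 4,410, feasible at tier 1)
EOQ₂ = √(2×44,400×290/28.5632) = 949.52  (< 4,410 → use Q = 4,410 at tier-2 price)
TC(tier 1 (EOQ₁), Q≈945.6) = $8,019,233.39
TC(tier 2, Q≈4,410.0) = $7,992,189.58
Minimum at tier 2: $7,992,189.58

$7,992,189.58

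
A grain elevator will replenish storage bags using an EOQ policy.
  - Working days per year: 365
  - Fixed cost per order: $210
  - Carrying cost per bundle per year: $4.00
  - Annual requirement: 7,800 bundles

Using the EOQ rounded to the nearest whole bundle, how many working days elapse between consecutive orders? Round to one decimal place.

42.3 days

Optimal lot size Q* = (2 × 7,800 × $210 / $4)^½ ≈ 904.99 → Q = 905 bundles
T = Q/D × 365 days = 905/7,800 × 365 = 42.349 days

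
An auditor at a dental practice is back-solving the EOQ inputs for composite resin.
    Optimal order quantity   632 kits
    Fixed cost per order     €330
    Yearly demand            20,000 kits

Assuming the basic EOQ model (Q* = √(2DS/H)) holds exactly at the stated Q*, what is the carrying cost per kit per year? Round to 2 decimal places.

€33.05

From Q* = √(2DS/H) ⇒ Q*² = 2DS/H.
H = 2DS / Q² = 2 × 20,000 × 330 / 632² = 33.0476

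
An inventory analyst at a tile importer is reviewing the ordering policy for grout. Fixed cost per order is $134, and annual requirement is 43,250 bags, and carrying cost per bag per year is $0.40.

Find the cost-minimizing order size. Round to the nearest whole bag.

5,383 bags

Q* = √(2·D·S / H) = √(2·43,250·134 / 0.4) = √28,977,500.0 ≈ 5,383.08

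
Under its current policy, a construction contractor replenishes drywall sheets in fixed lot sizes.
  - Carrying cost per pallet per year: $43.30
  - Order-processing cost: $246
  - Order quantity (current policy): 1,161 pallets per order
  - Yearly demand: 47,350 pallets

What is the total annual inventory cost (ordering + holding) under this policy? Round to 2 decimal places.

$35,168.47

Ordering: D/Q × S = 47,350/1,161 × $246 = $10,032.82
Holding:  Q/2 × H = 1,161/2 × $43.3 = $25,135.65
Total = $10,032.82 + $25,135.65 = $35,168.47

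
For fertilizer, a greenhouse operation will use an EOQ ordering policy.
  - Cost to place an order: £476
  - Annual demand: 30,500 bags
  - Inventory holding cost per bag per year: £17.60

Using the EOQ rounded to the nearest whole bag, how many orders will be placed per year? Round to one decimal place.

23.8 orders per year

Q* = √(2·D·S / H) = √(2·30,500·476 / 17.6) = √1,649,772.7 ≈ 1,284.43 → Q = 1,284
Orders per year = D/Q = 30,500 / 1,284 = 23.754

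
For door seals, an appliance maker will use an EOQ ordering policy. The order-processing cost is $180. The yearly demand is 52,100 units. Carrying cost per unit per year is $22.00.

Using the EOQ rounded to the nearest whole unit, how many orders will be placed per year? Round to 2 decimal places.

Optimal lot size Q* = (2 × 52,100 × $180 / $22)^½ ≈ 923.33 → Q = 923
N = D/Q = 52,100/923 ≈ 56.446 orders/yr

56.45 orders per year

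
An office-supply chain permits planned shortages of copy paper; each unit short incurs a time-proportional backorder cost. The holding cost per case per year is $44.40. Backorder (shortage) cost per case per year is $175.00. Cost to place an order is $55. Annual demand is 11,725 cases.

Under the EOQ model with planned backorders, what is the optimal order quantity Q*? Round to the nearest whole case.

Basic EOQ = √(2·11,725·55/44.4) = 170.436
Backorder adjustment √((H+b)/b) = √((44.4+175)/175) = 1.1197
Q* = 170.436 × 1.1197 ≈ 190.84

191 cases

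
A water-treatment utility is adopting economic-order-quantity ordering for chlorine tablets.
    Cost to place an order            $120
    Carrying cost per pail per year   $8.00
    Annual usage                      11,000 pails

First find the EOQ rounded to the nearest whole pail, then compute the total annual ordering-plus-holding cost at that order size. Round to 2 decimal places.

Q* = √(2·D·S / H) = √(2·11,000·120 / 8) = √330,000.0 ≈ 574.46 → Q = 574 pails
Ordering: D/Q × S = 11,000/574 × $120 = $2,299.65
Holding:  Q/2 × H = 574/2 × $8 = $2,296.00
Total = $2,299.65 + $2,296.00 = $4,595.65

$4,595.65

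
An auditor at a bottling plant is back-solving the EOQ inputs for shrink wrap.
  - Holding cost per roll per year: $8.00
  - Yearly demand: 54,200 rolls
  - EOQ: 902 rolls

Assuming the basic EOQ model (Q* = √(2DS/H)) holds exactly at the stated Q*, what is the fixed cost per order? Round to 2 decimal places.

Since Q* = (2DS/H)^½, squaring gives Q*²·H = 2DS.
S = Q²H / (2D) = 902² × 8 / (2 × 54,200) = 60.0446

$60.04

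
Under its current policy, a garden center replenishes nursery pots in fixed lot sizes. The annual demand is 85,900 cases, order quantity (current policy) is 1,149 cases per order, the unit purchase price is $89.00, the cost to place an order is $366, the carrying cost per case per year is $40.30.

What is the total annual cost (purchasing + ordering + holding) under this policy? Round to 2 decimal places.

$7,695,614.75

Ordering: D/Q × S = 85,900/1,149 × $366 = $27,362.40
Holding:  Q/2 × H = 1,149/2 × $40.3 = $23,152.35
Purchase cost = D·C = 85,900 × 89 = $7,645,100.00
Total = $27,362.40 + $23,152.35 + $7,645,100.00 = $7,695,614.75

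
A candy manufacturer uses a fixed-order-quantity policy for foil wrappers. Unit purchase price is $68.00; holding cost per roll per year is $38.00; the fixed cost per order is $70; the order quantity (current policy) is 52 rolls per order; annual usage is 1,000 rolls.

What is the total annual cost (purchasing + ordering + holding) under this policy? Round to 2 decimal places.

Annual ordering cost = (D/Q)·S = (1,000/52) × 70 = $1,346.15
Annual holding cost  = (Q/2)·H = (52/2) × 38 = $988.00
Purchase cost = D·C = 1,000 × 68 = $68,000.00
Total = $1,346.15 + $988.00 + $68,000.00 = $70,334.15

$70,334.15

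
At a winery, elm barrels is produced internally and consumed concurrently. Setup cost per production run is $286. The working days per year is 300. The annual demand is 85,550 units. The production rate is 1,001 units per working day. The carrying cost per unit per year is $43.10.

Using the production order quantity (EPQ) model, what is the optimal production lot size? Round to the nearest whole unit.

1,260 units

Daily demand d = 85,550/300 = 285.167; p = 1001; 1 − d/p = 0.71512
EPQ = √(2DS / (H(1 − d/p)))
    = √(2 × 85,550 × 286 / (43.1 × 0.71512)) ≈ 1,260.03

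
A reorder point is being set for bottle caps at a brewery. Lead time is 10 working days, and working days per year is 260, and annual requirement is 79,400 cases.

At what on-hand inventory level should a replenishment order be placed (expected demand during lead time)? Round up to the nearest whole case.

3,054 cases

Daily demand d = 79,400 / 260 = 305.385 cases/day
Demand during lead time = 305.385 × 10 = 3,053.85
Reorder point = 3,053.85 → round up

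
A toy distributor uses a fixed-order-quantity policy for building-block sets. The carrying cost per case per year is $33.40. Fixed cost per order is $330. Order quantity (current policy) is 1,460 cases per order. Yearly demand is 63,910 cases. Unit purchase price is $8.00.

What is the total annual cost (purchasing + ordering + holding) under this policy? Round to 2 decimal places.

$550,107.41

Ordering: D/Q × S = 63,910/1,460 × $330 = $14,445.41
Holding:  Q/2 × H = 1,460/2 × $33.4 = $24,382.00
Purchase cost = D·C = 63,910 × 8 = $511,280.00
Total = $14,445.41 + $24,382.00 + $511,280.00 = $550,107.41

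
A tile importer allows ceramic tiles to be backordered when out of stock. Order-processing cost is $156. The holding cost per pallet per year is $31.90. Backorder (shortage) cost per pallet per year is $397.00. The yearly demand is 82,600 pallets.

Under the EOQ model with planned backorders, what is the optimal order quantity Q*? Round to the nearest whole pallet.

934 pallets

Q* = √(2DS/H) · √((H + b)/b)
   = √(2 × 82,600 × 156 / 31.9) · √((31.9 + 397) / 397)
   = 898.818 × 1.0394 ≈ 934.23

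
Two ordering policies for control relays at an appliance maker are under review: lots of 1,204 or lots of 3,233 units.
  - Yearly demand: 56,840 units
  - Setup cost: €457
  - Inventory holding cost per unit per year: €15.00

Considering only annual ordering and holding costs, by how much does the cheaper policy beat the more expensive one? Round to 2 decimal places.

€1,677.45

For each Q, cost = (D/Q)·S + (Q/2)·H.
TC(1,204) = (56,840/1,204)×457 + (1,204/2)×15 = €30,604.65
TC(3,233) = (56,840/3,233)×457 + (3,233/2)×15 = €32,282.11
Lots of 1,204 are cheaper by €1,677.45.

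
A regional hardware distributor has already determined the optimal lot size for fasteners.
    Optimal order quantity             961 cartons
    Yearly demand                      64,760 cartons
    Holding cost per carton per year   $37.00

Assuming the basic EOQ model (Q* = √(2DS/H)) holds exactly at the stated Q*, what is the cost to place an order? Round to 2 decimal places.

$263.82

Since Q* = (2DS/H)^½, squaring gives Q*²·H = 2DS.
S = Q²H / (2D) = 961² × 37 / (2 × 64,760) = 263.8224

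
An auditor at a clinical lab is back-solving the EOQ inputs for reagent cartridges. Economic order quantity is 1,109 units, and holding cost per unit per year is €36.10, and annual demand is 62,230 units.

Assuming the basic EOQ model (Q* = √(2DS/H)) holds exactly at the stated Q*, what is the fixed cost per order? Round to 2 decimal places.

€356.73

Since Q* = (2DS/H)^½, squaring gives Q*²·H = 2DS.
S = Q²H / (2D) = 1,109² × 36.1 / (2 × 62,230) = 356.7307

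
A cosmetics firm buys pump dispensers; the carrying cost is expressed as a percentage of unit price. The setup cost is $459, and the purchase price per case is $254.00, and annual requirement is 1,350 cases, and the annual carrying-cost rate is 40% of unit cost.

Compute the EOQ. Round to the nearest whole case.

110 cases

H = i·C = 0.4 × $254 = $101.6000 per case-year
Q* = √(2·D·S / H) = √(2·1,350·459 / 101.6) = √12,197.8 ≈ 110.44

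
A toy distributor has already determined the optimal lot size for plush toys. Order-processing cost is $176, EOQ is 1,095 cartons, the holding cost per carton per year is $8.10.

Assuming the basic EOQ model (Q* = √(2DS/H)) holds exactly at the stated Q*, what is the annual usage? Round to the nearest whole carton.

27,591 cartons per year

From Q* = √(2DS/H) ⇒ Q*² = 2DS/H.
D = Q²H / (2S) = 1,095² × 8.1 / (2 × 176) = 27,591.20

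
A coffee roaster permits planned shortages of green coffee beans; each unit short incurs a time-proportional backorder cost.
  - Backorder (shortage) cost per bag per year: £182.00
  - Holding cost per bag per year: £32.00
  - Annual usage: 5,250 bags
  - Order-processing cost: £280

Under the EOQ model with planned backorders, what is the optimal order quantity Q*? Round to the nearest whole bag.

Basic EOQ = √(2·5,250·280/32) = 303.109
Backorder adjustment √((H+b)/b) = √((32+182)/182) = 1.0844
Q* = 303.109 × 1.0844 ≈ 328.68

329 bags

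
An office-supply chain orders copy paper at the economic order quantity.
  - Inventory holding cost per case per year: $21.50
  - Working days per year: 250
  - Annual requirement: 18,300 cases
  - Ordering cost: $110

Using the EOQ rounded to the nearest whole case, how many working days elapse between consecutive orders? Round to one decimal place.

2DS/H = 2·18,300·110/21.5 = 187,255.81
EOQ = √187,255.81 ≈ 432.73 → Q = 433 cases
Cycle time = (working days × Q)/D = (250 × 433) / 18,300 = 5.915 days

5.9 days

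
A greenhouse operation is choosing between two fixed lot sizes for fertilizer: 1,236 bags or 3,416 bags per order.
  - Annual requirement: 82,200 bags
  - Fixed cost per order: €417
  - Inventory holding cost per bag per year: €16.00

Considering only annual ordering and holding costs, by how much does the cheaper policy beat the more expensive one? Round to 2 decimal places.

€258.16

Annual cost at Q: ordering D·S/Q plus holding Q·H/2.
TC(1,236) = (82,200/1,236)×417 + (1,236/2)×16 = €37,620.52
TC(3,416) = (82,200/3,416)×417 + (3,416/2)×16 = €37,362.37
Lots of 3,416 are cheaper by €258.16.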